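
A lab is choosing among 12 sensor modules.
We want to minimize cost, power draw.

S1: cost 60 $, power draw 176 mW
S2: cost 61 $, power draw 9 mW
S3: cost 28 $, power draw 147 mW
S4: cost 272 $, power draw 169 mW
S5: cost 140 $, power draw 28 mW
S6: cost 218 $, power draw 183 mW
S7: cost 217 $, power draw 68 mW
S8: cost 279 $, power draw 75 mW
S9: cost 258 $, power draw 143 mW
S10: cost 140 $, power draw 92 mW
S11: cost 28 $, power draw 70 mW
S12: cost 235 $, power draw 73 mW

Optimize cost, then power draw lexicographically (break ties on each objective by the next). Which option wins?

S11

First minimize cost: best is 28, kept {S3, S11}.
Then minimize power draw: best is 70, kept {S11}.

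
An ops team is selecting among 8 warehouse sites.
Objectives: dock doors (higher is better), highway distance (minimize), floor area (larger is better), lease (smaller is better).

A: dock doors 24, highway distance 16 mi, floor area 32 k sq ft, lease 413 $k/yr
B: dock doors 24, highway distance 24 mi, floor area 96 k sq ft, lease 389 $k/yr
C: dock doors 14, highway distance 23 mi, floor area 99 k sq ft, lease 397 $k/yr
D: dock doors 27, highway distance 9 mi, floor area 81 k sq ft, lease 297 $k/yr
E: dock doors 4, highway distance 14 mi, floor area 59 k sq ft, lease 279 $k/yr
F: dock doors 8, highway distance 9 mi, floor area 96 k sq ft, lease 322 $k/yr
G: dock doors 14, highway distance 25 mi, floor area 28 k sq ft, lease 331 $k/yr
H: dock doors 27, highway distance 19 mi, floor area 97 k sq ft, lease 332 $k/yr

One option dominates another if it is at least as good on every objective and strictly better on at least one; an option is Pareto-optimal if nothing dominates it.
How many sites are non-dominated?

5

A: dominated by D (dock doors 27≥24, highway distance 9≤16, floor area 81≥32, lease 297≤413).
B: dominated by H (dock doors 27≥24, highway distance 19≤24, floor area 97≥96, lease 332≤389).
C: not dominated (best floor area).
D: not dominated.
E: not dominated (best lease).
F: not dominated.
G: dominated by D (dock doors 27≥14, highway distance 9≤25, floor area 81≥28, lease 297≤331).
H: not dominated.
Pareto-optimal: C, D, E, F, H → 5.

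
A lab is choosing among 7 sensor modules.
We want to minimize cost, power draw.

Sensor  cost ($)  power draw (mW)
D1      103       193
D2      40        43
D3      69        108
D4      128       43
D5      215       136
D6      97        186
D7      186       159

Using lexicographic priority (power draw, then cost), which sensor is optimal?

D2

First minimize power draw: best is 43, kept {D2, D4}.
Then minimize cost: best is 40, kept {D2}.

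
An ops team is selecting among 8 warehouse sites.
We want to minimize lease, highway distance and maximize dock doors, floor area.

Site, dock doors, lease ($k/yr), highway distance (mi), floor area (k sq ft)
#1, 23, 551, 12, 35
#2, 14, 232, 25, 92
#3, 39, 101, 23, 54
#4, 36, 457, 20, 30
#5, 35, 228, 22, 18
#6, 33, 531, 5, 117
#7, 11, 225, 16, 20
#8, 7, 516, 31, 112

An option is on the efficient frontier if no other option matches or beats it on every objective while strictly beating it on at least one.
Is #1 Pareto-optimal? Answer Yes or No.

#6 vs #1: dock doors 33≥23, lease 531≤551, highway distance 5≤12, floor area 117≥35 — #6 is at least as good on every objective and strictly better on at least one, so #6 dominates #1.

No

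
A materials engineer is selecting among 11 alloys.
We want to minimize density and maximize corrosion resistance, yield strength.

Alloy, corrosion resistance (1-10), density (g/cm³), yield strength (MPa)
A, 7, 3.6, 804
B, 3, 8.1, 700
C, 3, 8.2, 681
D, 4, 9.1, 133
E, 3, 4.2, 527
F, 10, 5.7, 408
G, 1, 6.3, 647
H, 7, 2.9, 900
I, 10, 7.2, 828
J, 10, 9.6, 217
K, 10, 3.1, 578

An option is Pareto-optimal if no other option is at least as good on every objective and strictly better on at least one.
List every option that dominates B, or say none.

A: corrosion resistance 7≥3, density 3.6≤8.1, yield strength 804≥700 — dominates B.
H: corrosion resistance 7≥3, density 2.9≤8.1, yield strength 900≥700 — dominates B.
I: corrosion resistance 10≥3, density 7.2≤8.1, yield strength 828≥700 — dominates B.
Others (C, D, E, F, G, J, K) are each worse than B on at least one objective.

A, H, I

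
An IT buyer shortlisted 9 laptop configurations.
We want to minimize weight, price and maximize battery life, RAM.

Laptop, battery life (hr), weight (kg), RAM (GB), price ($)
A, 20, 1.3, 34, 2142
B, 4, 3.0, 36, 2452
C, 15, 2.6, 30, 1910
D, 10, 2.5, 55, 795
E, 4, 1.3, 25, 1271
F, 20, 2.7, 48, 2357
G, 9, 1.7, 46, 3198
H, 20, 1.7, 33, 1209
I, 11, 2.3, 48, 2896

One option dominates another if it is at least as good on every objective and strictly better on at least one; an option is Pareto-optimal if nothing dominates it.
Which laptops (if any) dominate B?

D: battery life 10≥4, weight 2.5≤3.0, RAM 55≥36, price 795≤2452 — dominates B.
F: battery life 20≥4, weight 2.7≤3.0, RAM 48≥36, price 2357≤2452 — dominates B.
Others (A, C, E, G, H, I) are each worse than B on at least one objective.

D, F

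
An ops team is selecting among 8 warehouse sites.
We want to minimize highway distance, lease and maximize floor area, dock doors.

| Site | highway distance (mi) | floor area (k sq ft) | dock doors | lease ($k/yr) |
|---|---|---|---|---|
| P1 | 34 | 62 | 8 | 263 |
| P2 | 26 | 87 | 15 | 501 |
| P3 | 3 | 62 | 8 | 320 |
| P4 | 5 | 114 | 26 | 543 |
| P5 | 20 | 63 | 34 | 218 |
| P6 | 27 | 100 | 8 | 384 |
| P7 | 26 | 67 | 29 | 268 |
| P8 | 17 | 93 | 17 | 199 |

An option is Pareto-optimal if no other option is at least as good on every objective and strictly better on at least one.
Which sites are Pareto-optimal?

P1: dominated by P5 (highway distance 20≤34, floor area 63≥62, dock doors 34≥8, lease 218≤263).
P2: dominated by P8 (highway distance 17≤26, floor area 93≥87, dock doors 17≥15, lease 199≤501).
P3: not dominated (best highway distance).
P4: not dominated (best floor area).
P5: not dominated (best dock doors).
P6: not dominated.
P7: not dominated.
P8: not dominated (best lease).

P3, P4, P5, P6, P7, P8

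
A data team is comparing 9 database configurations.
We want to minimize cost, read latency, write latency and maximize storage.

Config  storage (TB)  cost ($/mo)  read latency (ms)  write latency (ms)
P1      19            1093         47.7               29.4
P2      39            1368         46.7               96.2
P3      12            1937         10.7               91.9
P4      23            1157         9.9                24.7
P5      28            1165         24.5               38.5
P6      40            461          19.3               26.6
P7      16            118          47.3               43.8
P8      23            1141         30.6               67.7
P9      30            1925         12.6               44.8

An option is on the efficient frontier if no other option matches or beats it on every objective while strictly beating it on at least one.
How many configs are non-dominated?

4

P1: dominated by P6 (storage 40≥19, cost 461≤1093, read latency 19.3≤47.7, write latency 26.6≤29.4).
P2: dominated by P6 (storage 40≥39, cost 461≤1368, read latency 19.3≤46.7, write latency 26.6≤96.2).
P3: dominated by P4 (storage 23≥12, cost 1157≤1937, read latency 9.9≤10.7, write latency 24.7≤91.9).
P4: not dominated (best read latency).
P5: dominated by P6 (storage 40≥28, cost 461≤1165, read latency 19.3≤24.5, write latency 26.6≤38.5).
P6: not dominated (best storage).
P7: not dominated (best cost).
P8: dominated by P6 (storage 40≥23, cost 461≤1141, read latency 19.3≤30.6, write latency 26.6≤67.7).
P9: not dominated.
Pareto-optimal: P4, P6, P7, P9 → 4.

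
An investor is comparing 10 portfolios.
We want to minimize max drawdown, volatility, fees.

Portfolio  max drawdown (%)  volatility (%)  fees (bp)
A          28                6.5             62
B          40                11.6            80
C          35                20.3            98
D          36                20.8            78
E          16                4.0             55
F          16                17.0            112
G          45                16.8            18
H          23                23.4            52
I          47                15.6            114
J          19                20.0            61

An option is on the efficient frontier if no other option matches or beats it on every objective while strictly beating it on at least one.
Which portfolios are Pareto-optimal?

A: dominated by E (max drawdown 16≤28, volatility 4.0≤6.5, fees 55≤62).
B: dominated by A (max drawdown 28≤40, volatility 6.5≤11.6, fees 62≤80).
C: dominated by A (max drawdown 28≤35, volatility 6.5≤20.3, fees 62≤98).
D: dominated by A (max drawdown 28≤36, volatility 6.5≤20.8, fees 62≤78).
E: not dominated (best volatility).
F: dominated by E (max drawdown 16≤16, volatility 4.0≤17.0, fees 55≤112).
G: not dominated (best fees).
H: not dominated.
I: dominated by A (max drawdown 28≤47, volatility 6.5≤15.6, fees 62≤114).
J: dominated by E (max drawdown 16≤19, volatility 4.0≤20.0, fees 55≤61).

E, G, H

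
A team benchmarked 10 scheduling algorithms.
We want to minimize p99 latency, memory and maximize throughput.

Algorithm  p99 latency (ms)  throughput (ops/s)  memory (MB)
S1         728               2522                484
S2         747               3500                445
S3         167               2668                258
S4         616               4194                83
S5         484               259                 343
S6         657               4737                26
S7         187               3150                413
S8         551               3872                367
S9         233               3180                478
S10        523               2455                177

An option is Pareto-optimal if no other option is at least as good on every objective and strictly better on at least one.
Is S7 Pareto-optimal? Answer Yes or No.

Yes

S1: worse on p99 latency (728 vs 187).
S2: worse on p99 latency (747 vs 187).
S3: worse on throughput (2668 vs 3150).
S4: worse on p99 latency (616 vs 187).
S5: worse on p99 latency (484 vs 187).
S6: worse on p99 latency (657 vs 187).
S8: worse on p99 latency (551 vs 187).
S9: worse on p99 latency (233 vs 187).
S10: worse on p99 latency (523 vs 187).
No option is at least as good as S7 on every objective and strictly better on one.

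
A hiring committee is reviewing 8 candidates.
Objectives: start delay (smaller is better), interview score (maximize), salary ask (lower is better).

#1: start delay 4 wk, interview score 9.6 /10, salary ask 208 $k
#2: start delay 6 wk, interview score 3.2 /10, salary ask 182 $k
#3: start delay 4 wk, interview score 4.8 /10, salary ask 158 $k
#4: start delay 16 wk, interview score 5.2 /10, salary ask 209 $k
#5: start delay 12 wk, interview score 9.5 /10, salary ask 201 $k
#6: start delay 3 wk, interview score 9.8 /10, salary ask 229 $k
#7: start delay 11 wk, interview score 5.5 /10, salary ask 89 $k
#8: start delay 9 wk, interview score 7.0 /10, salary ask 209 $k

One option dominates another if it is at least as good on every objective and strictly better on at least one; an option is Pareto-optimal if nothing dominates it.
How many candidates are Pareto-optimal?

#1: not dominated.
#2: dominated by #3 (start delay 4≤6, interview score 4.8≥3.2, salary ask 158≤182).
#3: not dominated.
#4: dominated by #1 (start delay 4≤16, interview score 9.6≥5.2, salary ask 208≤209).
#5: not dominated.
#6: not dominated (best start delay).
#7: not dominated (best salary ask).
#8: dominated by #1 (start delay 4≤9, interview score 9.6≥7.0, salary ask 208≤209).
Pareto-optimal: #1, #3, #5, #6, #7 → 5.

5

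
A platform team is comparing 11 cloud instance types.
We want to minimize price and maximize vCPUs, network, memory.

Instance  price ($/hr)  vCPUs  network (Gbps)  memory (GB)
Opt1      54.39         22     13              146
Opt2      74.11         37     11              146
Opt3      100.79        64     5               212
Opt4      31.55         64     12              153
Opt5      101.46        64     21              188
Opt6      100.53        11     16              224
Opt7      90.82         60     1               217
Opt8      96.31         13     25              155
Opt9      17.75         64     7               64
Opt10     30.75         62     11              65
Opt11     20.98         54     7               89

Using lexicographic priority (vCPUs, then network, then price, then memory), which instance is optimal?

First maximize vCPUs: best is 64, kept {Opt3, Opt4, Opt5, Opt9}.
Then maximize network: best is 21, kept {Opt5}.

Opt5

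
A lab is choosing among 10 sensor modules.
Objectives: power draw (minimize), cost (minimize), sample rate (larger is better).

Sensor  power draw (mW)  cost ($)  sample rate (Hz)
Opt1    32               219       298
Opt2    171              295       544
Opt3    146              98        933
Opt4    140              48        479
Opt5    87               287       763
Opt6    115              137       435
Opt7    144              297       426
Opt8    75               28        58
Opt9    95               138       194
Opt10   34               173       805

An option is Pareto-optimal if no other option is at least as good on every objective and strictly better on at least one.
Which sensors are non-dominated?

Opt1, Opt3, Opt4, Opt6, Opt8, Opt9, Opt10

Opt1: not dominated (best power draw).
Opt2: dominated by Opt3 (power draw 146≤171, cost 98≤295, sample rate 933≥544).
Opt3: not dominated (best sample rate).
Opt4: not dominated.
Opt5: dominated by Opt10 (power draw 34≤87, cost 173≤287, sample rate 805≥763).
Opt6: not dominated.
Opt7: dominated by Opt4 (power draw 140≤144, cost 48≤297, sample rate 479≥426).
Opt8: not dominated (best cost).
Opt9: not dominated.
Opt10: not dominated.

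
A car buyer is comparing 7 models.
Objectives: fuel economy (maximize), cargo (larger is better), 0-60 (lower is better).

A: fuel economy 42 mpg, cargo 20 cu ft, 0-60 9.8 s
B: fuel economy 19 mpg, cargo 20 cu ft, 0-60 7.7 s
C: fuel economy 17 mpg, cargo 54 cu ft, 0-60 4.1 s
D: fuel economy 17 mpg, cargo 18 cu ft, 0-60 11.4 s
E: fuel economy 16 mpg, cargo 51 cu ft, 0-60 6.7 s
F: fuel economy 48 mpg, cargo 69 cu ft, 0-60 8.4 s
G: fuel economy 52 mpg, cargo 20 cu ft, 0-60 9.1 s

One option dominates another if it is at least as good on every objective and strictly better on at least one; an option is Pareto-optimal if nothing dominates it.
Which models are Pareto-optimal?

B, C, F, G

A: dominated by F (fuel economy 48≥42, cargo 69≥20, 0-60 8.4≤9.8).
B: not dominated.
C: not dominated (best 0-60).
D: dominated by A (fuel economy 42≥17, cargo 20≥18, 0-60 9.8≤11.4).
E: dominated by C (fuel economy 17≥16, cargo 54≥51, 0-60 4.1≤6.7).
F: not dominated (best cargo).
G: not dominated (best fuel economy).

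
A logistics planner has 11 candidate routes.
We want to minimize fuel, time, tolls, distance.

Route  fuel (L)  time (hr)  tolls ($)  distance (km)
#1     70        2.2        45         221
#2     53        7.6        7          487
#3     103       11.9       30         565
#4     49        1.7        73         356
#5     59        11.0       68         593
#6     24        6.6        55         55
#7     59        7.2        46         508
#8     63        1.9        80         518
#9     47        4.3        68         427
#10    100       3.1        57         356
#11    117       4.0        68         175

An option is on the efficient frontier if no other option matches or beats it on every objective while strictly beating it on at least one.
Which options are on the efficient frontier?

#1, #2, #4, #6, #7, #9, #11

#1: not dominated.
#2: not dominated (best tolls).
#3: dominated by #2 (fuel 53≤103, time 7.6≤11.9, tolls 7≤30, distance 487≤565).
#4: not dominated (best time).
#5: dominated by #2 (fuel 53≤59, time 7.6≤11.0, tolls 7≤68, distance 487≤593).
#6: not dominated (best fuel).
#7: not dominated.
#8: dominated by #4 (fuel 49≤63, time 1.7≤1.9, tolls 73≤80, distance 356≤518).
#9: not dominated.
#10: dominated by #1 (fuel 70≤100, time 2.2≤3.1, tolls 45≤57, distance 221≤356).
#11: not dominated.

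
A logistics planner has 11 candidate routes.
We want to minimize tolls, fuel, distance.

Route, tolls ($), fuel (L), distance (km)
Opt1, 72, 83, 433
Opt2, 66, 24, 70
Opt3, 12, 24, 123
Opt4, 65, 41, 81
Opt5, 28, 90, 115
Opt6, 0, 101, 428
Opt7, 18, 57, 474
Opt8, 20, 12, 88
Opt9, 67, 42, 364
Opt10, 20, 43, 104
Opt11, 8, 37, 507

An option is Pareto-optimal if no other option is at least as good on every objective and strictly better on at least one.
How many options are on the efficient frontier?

Opt1: dominated by Opt2 (tolls 66≤72, fuel 24≤83, distance 70≤433).
Opt2: not dominated (best distance).
Opt3: not dominated.
Opt4: not dominated.
Opt5: dominated by Opt8 (tolls 20≤28, fuel 12≤90, distance 88≤115).
Opt6: not dominated (best tolls).
Opt7: dominated by Opt3 (tolls 12≤18, fuel 24≤57, distance 123≤474).
Opt8: not dominated (best fuel).
Opt9: dominated by Opt2 (tolls 66≤67, fuel 24≤42, distance 70≤364).
Opt10: dominated by Opt8 (tolls 20≤20, fuel 12≤43, distance 88≤104).
Opt11: not dominated.
Pareto-optimal: Opt2, Opt3, Opt4, Opt6, Opt8, Opt11 → 6.

6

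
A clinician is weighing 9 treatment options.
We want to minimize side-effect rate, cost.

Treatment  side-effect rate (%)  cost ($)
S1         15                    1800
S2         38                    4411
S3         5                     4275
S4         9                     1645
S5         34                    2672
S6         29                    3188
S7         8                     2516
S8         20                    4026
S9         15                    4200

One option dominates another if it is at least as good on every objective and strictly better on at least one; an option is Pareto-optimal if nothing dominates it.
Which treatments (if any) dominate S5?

S1, S4, S7

S1: side-effect rate 15≤34, cost 1800≤2672 — dominates S5.
S4: side-effect rate 9≤34, cost 1645≤2672 — dominates S5.
S7: side-effect rate 8≤34, cost 2516≤2672 — dominates S5.
Others (S2, S3, S6, S8, S9) are each worse than S5 on at least one objective.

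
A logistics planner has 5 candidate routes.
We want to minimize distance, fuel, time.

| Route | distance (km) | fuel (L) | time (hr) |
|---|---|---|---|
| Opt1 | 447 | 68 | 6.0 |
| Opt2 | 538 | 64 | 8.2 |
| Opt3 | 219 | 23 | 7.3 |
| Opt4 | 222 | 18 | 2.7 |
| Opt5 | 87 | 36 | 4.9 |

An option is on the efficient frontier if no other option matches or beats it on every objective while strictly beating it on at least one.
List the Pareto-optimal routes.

Opt3, Opt4, Opt5

Opt1: dominated by Opt4 (distance 222≤447, fuel 18≤68, time 2.7≤6.0).
Opt2: dominated by Opt3 (distance 219≤538, fuel 23≤64, time 7.3≤8.2).
Opt3: not dominated.
Opt4: not dominated (best fuel).
Opt5: not dominated (best distance).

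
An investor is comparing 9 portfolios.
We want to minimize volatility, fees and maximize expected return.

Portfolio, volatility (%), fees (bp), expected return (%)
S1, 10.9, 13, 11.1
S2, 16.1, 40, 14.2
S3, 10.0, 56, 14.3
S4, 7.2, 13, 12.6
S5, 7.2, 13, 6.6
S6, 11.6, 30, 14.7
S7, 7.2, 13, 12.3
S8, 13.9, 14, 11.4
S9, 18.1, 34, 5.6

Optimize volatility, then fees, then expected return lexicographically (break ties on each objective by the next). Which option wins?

S4

First minimize volatility: best is 7.2, kept {S4, S5, S7}.
Then minimize fees: best is 13, kept {S4, S5, S7}.
Then maximize expected return: best is 12.6, kept {S4}.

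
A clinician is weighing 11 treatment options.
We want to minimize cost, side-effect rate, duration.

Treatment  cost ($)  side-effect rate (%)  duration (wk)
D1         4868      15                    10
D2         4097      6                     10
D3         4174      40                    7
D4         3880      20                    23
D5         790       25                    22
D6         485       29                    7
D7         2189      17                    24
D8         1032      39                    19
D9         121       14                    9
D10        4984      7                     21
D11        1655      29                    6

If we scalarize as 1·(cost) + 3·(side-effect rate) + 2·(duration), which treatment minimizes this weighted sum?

D9

D1: 1·4868 + 3·15 + 2·10 = 4933
D2: 1·4097 + 3·6 + 2·10 = 4135
D3: 1·4174 + 3·40 + 2·7 = 4308
D4: 1·3880 + 3·20 + 2·23 = 3986
D5: 1·790 + 3·25 + 2·22 = 909
D6: 1·485 + 3·29 + 2·7 = 586
D7: 1·2189 + 3·17 + 2·24 = 2288
D8: 1·1032 + 3·39 + 2·19 = 1187
D9: 1·121 + 3·14 + 2·9 = 181
D10: 1·4984 + 3·7 + 2·21 = 5047
D11: 1·1655 + 3·29 + 2·6 = 1754
Lowest: D9 at 181.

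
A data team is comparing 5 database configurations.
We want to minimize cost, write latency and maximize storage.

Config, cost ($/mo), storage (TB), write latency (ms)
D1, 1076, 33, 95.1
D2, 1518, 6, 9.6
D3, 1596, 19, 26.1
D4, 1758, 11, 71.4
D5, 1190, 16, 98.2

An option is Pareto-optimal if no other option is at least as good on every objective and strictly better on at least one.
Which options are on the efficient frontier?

D1, D2, D3

D1: not dominated (best cost).
D2: not dominated (best write latency).
D3: not dominated.
D4: dominated by D3 (cost 1596≤1758, storage 19≥11, write latency 26.1≤71.4).
D5: dominated by D1 (cost 1076≤1190, storage 33≥16, write latency 95.1≤98.2).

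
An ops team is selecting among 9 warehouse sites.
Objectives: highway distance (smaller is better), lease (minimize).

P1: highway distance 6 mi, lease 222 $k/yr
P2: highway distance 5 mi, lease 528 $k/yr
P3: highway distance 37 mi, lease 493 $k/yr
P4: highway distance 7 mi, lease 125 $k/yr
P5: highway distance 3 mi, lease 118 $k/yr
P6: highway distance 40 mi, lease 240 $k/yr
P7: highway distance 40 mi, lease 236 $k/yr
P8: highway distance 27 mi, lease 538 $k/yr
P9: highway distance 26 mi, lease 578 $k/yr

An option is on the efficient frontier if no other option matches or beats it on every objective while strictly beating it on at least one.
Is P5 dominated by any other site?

No

P1: worse on highway distance (6 vs 3).
P2: worse on highway distance (5 vs 3).
P3: worse on highway distance (37 vs 3).
P4: worse on highway distance (7 vs 3).
P6: worse on highway distance (40 vs 3).
P7: worse on highway distance (40 vs 3).
P8: worse on highway distance (27 vs 3).
P9: worse on highway distance (26 vs 3).
No option is at least as good as P5 on every objective and strictly better on one.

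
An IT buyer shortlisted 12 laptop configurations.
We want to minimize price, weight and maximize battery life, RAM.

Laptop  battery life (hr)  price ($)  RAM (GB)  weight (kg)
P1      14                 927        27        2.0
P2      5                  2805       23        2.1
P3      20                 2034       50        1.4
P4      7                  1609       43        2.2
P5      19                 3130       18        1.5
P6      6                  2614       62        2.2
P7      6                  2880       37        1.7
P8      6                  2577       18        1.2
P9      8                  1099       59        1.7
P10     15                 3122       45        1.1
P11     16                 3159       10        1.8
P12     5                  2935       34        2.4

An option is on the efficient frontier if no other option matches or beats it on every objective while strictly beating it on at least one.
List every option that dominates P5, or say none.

P3: battery life 20≥19, price 2034≤3130, RAM 50≥18, weight 1.4≤1.5 — dominates P5.
Others (P1, P2, P4, P6, P7, P8, P9, P10, P11, P12) are each worse than P5 on at least one objective.

P3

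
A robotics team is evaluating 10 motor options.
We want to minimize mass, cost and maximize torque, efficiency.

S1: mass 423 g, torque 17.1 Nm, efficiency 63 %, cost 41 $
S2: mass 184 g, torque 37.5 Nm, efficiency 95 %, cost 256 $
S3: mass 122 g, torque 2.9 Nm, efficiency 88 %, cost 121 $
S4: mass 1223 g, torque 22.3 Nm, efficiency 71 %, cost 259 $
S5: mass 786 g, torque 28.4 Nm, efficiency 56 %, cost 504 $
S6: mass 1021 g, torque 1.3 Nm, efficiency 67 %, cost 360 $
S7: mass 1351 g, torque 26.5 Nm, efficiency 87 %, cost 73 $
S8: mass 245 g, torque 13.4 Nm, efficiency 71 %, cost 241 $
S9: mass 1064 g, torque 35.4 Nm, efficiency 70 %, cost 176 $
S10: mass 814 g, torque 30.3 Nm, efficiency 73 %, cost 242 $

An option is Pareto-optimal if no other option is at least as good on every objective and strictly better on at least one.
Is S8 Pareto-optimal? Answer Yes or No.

Yes

S1: worse on mass (423 vs 245).
S2: worse on cost (256 vs 241).
S3: worse on torque (2.9 vs 13.4).
S4: worse on mass (1223 vs 245).
S5: worse on mass (786 vs 245).
S6: worse on mass (1021 vs 245).
S7: worse on mass (1351 vs 245).
S9: worse on mass (1064 vs 245).
S10: worse on mass (814 vs 245).
No option is at least as good as S8 on every objective and strictly better on one.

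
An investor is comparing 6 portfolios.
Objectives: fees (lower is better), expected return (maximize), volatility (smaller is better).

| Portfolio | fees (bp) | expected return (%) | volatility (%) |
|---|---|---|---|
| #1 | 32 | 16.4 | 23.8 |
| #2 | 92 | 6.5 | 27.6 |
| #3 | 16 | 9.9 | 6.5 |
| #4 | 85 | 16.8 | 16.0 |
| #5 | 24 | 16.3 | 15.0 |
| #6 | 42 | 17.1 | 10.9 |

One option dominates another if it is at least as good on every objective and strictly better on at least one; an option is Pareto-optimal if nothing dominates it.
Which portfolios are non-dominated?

#1, #3, #5, #6

#1: not dominated.
#2: dominated by #1 (fees 32≤92, expected return 16.4≥6.5, volatility 23.8≤27.6).
#3: not dominated (best fees).
#4: dominated by #6 (fees 42≤85, expected return 17.1≥16.8, volatility 10.9≤16.0).
#5: not dominated.
#6: not dominated (best expected return).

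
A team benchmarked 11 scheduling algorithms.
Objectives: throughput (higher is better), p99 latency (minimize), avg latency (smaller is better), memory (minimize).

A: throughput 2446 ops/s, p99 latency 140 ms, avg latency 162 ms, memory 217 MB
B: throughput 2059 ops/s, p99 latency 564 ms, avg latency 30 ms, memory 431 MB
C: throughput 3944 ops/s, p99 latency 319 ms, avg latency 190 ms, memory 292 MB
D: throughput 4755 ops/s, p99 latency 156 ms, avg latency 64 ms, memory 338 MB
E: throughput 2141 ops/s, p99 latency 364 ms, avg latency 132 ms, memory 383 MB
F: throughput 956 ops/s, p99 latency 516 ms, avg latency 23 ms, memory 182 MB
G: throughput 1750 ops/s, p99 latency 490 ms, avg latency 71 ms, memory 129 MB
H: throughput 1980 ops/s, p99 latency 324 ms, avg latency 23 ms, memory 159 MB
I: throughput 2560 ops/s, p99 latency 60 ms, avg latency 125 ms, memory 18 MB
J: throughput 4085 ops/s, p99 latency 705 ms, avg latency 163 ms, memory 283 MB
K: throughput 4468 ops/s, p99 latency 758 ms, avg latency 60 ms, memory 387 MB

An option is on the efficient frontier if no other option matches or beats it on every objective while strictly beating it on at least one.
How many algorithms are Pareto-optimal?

8

A: dominated by I (throughput 2560≥2446, p99 latency 60≤140, avg latency 125≤162, memory 18≤217).
B: not dominated.
C: not dominated.
D: not dominated (best throughput).
E: dominated by D (throughput 4755≥2141, p99 latency 156≤364, avg latency 64≤132, memory 338≤383).
F: dominated by H (throughput 1980≥956, p99 latency 324≤516, avg latency 23≤23, memory 159≤182).
G: not dominated.
H: not dominated.
I: not dominated (best p99 latency).
J: not dominated.
K: not dominated.
Pareto-optimal: B, C, D, G, H, I, J, K → 8.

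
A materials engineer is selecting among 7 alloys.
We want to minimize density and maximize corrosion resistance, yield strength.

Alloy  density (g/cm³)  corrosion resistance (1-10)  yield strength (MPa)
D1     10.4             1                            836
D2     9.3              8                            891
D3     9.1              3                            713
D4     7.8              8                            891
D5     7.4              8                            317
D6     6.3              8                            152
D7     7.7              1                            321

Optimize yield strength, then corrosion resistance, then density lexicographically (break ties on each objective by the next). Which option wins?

First maximize yield strength: best is 891, kept {D2, D4}.
Then maximize corrosion resistance: best is 8, kept {D2, D4}.
Then minimize density: best is 7.8, kept {D4}.

D4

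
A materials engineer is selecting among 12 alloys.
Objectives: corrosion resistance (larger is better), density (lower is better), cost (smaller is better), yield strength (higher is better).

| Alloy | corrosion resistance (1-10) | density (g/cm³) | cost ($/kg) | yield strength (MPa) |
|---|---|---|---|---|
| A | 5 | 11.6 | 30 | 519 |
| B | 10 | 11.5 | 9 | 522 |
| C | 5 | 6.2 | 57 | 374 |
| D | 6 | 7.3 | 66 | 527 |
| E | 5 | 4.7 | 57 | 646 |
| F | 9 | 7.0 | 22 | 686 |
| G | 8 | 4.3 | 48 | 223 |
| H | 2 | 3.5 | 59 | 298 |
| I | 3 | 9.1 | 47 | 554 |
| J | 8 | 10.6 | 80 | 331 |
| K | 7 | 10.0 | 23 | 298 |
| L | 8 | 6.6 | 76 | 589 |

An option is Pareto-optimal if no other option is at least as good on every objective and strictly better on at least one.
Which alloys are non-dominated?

A: dominated by B (corrosion resistance 10≥5, density 11.5≤11.6, cost 9≤30, yield strength 522≥519).
B: not dominated (best corrosion resistance).
C: dominated by E (corrosion resistance 5≥5, density 4.7≤6.2, cost 57≤57, yield strength 646≥374).
D: dominated by F (corrosion resistance 9≥6, density 7.0≤7.3, cost 22≤66, yield strength 686≥527).
E: not dominated.
F: not dominated (best yield strength).
G: not dominated.
H: not dominated (best density).
I: dominated by F (corrosion resistance 9≥3, density 7.0≤9.1, cost 22≤47, yield strength 686≥554).
J: dominated by F (corrosion resistance 9≥8, density 7.0≤10.6, cost 22≤80, yield strength 686≥331).
K: dominated by F (corrosion resistance 9≥7, density 7.0≤10.0, cost 22≤23, yield strength 686≥298).
L: not dominated.

B, E, F, G, H, L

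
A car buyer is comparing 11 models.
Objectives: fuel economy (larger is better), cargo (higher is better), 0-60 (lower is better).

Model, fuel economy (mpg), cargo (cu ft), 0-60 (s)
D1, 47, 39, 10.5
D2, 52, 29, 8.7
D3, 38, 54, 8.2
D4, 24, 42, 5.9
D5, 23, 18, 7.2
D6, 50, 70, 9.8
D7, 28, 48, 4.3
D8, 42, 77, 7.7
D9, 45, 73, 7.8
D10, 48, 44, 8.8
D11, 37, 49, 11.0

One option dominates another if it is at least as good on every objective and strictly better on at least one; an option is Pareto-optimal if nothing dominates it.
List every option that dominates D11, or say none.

D3, D6, D8, D9

D3: fuel economy 38≥37, cargo 54≥49, 0-60 8.2≤11.0 — dominates D11.
D6: fuel economy 50≥37, cargo 70≥49, 0-60 9.8≤11.0 — dominates D11.
D8: fuel economy 42≥37, cargo 77≥49, 0-60 7.7≤11.0 — dominates D11.
D9: fuel economy 45≥37, cargo 73≥49, 0-60 7.8≤11.0 — dominates D11.
Others (D1, D2, D4, D5, D7, D10) are each worse than D11 on at least one objective.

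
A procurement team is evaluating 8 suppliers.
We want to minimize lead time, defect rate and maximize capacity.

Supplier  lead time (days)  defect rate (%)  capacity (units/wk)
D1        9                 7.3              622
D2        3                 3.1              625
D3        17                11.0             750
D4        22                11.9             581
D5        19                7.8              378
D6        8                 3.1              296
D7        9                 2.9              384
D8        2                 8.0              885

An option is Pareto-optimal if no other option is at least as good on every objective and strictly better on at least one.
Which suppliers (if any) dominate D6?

D2: lead time 3≤8, defect rate 3.1≤3.1, capacity 625≥296 — dominates D6.
Others (D1, D3, D4, D5, D7, D8) are each worse than D6 on at least one objective.

D2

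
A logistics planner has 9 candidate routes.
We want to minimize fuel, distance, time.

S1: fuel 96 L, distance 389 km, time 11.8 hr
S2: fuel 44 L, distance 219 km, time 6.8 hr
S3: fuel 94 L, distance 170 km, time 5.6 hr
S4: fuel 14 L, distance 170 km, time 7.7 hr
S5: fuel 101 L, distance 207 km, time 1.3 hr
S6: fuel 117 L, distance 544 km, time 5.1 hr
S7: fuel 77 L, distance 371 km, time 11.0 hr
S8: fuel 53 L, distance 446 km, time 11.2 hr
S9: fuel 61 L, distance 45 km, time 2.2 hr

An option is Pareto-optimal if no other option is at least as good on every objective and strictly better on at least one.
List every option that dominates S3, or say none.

S9

S9: fuel 61≤94, distance 45≤170, time 2.2≤5.6 — dominates S3.
Others (S1, S2, S4, S5, S6, S7, S8) are each worse than S3 on at least one objective.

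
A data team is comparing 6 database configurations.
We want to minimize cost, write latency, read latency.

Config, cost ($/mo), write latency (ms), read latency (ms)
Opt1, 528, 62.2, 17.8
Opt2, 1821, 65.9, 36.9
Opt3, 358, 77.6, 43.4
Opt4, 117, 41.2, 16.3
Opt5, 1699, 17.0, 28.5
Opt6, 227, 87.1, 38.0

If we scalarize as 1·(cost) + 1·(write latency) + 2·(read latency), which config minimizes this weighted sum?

Opt4

Opt1: 1·528 + 1·62.2 + 2·17.8 = 625.8
Opt2: 1·1821 + 1·65.9 + 2·36.9 = 1960.7
Opt3: 1·358 + 1·77.6 + 2·43.4 = 522.4
Opt4: 1·117 + 1·41.2 + 2·16.3 = 190.8
Opt5: 1·1699 + 1·17.0 + 2·28.5 = 1773.0
Opt6: 1·227 + 1·87.1 + 2·38.0 = 390.1
Lowest: Opt4 at 190.8.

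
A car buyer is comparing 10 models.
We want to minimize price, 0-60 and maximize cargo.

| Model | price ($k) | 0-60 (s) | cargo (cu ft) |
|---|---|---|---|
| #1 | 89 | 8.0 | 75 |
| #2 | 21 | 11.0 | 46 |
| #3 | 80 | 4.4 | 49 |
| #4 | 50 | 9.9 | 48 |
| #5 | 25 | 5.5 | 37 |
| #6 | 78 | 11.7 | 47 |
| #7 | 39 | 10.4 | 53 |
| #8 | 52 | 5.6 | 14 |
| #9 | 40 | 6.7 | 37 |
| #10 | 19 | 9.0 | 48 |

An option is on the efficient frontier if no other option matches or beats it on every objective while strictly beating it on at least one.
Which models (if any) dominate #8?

#5: price 25≤52, 0-60 5.5≤5.6, cargo 37≥14 — dominates #8.
Others (#1, #2, #3, #4, #6, #7, #9, #10) are each worse than #8 on at least one objective.

#5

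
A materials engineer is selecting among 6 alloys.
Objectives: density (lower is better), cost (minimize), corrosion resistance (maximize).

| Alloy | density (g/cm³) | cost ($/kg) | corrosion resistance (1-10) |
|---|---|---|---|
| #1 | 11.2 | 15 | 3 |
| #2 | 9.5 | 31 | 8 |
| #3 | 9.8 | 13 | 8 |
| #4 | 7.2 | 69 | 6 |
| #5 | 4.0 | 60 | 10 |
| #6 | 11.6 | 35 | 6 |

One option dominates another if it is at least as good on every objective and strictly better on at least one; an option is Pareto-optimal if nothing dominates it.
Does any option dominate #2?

#1: worse on density (11.2 vs 9.5).
#3: worse on density (9.8 vs 9.5).
#4: worse on cost (69 vs 31).
#5: worse on cost (60 vs 31).
#6: worse on density (11.6 vs 9.5).
No option is at least as good as #2 on every objective and strictly better on one.

No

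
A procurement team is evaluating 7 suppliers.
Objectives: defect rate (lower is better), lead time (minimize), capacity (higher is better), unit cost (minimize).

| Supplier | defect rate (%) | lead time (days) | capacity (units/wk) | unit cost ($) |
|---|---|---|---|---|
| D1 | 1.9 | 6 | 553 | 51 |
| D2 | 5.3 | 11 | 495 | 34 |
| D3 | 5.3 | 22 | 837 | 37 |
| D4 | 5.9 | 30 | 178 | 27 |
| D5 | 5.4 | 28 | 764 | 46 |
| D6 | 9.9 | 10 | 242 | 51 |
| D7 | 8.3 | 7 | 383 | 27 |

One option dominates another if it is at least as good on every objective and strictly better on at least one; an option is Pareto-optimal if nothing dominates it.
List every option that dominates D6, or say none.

D1: defect rate 1.9≤9.9, lead time 6≤10, capacity 553≥242, unit cost 51≤51 — dominates D6.
D7: defect rate 8.3≤9.9, lead time 7≤10, capacity 383≥242, unit cost 27≤51 — dominates D6.
Others (D2, D3, D4, D5) are each worse than D6 on at least one objective.

D1, D7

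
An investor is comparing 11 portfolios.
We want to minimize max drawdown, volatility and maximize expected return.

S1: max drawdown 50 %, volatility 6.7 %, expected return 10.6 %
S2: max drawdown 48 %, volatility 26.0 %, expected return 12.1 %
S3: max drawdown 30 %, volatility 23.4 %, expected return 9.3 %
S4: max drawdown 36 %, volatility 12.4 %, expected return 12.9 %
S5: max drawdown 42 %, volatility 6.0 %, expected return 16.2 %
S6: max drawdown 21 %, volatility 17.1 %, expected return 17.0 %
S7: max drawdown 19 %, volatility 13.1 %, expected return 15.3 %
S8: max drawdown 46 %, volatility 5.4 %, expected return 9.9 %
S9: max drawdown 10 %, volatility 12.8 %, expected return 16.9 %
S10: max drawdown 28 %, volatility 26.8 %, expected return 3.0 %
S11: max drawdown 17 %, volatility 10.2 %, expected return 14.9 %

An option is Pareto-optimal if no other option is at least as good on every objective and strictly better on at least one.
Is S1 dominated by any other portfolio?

S5 vs S1: max drawdown 42≤50, volatility 6.0≤6.7, expected return 16.2≥10.6 — S5 is at least as good on every objective and strictly better on at least one, so S5 dominates S1.

Yes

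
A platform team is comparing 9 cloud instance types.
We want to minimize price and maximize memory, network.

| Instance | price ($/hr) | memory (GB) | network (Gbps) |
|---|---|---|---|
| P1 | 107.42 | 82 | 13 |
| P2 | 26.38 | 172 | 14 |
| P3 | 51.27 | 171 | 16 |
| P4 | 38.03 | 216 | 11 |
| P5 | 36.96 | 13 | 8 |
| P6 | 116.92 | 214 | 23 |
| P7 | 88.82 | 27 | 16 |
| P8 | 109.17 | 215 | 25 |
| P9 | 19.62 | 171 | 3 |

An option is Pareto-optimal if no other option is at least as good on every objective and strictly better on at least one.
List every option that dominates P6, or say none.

P8

P8: price 109.17≤116.92, memory 215≥214, network 25≥23 — dominates P6.
Others (P1, P2, P3, P4, P5, P7, P9) are each worse than P6 on at least one objective.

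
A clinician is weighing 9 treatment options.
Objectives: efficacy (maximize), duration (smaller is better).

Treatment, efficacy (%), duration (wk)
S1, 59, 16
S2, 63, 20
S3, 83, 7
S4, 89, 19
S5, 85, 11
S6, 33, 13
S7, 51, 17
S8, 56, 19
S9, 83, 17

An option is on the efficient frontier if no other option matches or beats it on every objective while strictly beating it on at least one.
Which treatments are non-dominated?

S1: dominated by S3 (efficacy 83≥59, duration 7≤16).
S2: dominated by S3 (efficacy 83≥63, duration 7≤20).
S3: not dominated (best duration).
S4: not dominated (best efficacy).
S5: not dominated.
S6: dominated by S3 (efficacy 83≥33, duration 7≤13).
S7: dominated by S1 (efficacy 59≥51, duration 16≤17).
S8: dominated by S1 (efficacy 59≥56, duration 16≤19).
S9: dominated by S3 (efficacy 83≥83, duration 7≤17).

S3, S4, S5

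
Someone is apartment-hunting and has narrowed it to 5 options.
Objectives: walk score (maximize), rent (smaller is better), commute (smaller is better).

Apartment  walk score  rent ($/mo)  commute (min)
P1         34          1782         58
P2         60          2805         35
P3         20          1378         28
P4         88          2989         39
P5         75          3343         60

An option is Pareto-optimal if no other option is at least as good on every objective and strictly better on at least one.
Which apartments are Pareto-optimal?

P1, P2, P3, P4

P1: not dominated.
P2: not dominated.
P3: not dominated (best rent).
P4: not dominated (best walk score).
P5: dominated by P4 (walk score 88≥75, rent 2989≤3343, commute 39≤60).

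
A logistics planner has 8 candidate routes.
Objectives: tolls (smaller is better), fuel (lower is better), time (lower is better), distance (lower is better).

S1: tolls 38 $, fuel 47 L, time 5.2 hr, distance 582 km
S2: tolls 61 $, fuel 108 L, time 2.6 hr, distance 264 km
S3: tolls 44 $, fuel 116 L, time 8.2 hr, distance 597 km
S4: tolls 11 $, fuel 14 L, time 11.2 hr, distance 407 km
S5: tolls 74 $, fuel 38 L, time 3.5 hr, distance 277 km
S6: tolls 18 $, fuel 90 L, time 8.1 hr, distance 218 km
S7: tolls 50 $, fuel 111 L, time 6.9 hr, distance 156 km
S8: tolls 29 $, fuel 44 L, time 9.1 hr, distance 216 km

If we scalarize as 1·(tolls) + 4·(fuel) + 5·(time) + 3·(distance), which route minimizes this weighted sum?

S1: 1·38 + 4·47 + 5·5.2 + 3·582 = 1998.0
S2: 1·61 + 4·108 + 5·2.6 + 3·264 = 1298.0
S3: 1·44 + 4·116 + 5·8.2 + 3·597 = 2340.0
S4: 1·11 + 4·14 + 5·11.2 + 3·407 = 1344.0
S5: 1·74 + 4·38 + 5·3.5 + 3·277 = 1074.5
S6: 1·18 + 4·90 + 5·8.1 + 3·218 = 1072.5
S7: 1·50 + 4·111 + 5·6.9 + 3·156 = 996.5
S8: 1·29 + 4·44 + 5·9.1 + 3·216 = 898.5
Lowest: S8 at 898.5.

S8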